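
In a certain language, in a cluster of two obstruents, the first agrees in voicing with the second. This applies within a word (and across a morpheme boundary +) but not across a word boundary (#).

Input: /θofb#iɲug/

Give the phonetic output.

/f/ before /b/ (voiced) → [v]

[θovb#iɲug]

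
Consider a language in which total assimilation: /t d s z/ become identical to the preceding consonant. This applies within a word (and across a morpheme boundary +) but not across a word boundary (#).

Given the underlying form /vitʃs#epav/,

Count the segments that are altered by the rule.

/s/ after /tʃ/ → [tʃ] (total assimilation)
1 segment changes.

1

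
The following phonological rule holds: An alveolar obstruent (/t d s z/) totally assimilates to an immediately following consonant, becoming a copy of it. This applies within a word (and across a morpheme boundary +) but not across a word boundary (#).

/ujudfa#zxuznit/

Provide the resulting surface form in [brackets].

/d/ before /f/ → [f] (total assimilation)
/z/ before /x/ → [x] (total assimilation)
/z/ before /n/ → [n] (total assimilation)

[ujuffa#xxunnit]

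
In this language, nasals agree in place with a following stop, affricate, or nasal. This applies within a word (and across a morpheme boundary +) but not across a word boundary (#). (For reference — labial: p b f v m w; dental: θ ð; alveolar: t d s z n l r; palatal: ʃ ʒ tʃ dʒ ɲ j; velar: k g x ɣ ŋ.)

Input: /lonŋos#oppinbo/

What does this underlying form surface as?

[loŋŋos#oppimbo]

/n/ before /ŋ/ (velar) → [ŋ]
/n/ before /b/ (labial) → [m]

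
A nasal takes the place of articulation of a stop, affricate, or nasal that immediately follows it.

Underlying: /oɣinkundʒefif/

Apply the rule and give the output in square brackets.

[oɣiŋkuɲdʒefif]

/n/ before /k/ (velar) → [ŋ]
/n/ before /dʒ/ (palatal) → [ɲ]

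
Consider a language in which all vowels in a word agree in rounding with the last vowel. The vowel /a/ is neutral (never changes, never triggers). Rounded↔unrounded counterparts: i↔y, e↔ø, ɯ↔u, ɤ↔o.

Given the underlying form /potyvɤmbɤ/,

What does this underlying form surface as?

/o/ harmonizes with /ɤ/ ([-round]) → [ɤ]
/y/ harmonizes with /ɤ/ ([-round]) → [i]

[pɤtivɤmbɤ]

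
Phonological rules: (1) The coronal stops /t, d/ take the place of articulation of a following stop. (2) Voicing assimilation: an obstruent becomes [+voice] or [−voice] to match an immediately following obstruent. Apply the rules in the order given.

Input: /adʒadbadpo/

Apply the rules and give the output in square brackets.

Rule 1: /d/ before /b/ (labial) → [b]
Rule 1: /d/ before /p/ (labial) → [b]
After rule 1: adʒabbabpo
Rule 2: /b/ before /p/ (voiceless) → [p]

[adʒabbappo]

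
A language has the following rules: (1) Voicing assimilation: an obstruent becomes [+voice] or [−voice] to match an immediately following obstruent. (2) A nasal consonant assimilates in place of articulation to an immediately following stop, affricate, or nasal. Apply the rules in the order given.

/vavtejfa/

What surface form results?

[vaftejfa]

Rule 1: /v/ before /t/ (voiceless) → [f]
After rule 1: vaftejfa
Rule 2: no segment meets the rule's conditions; no change.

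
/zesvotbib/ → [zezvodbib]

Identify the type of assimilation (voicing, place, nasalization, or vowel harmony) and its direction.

/s/→[z] /t/→[d].
Each target copies a feature from the following segment, so the direction is regressive.

voicing assimilation, regressive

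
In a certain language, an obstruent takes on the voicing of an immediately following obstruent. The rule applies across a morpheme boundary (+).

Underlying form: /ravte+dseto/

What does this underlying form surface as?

/v/ before /t/ (voiceless) → [f]
/d/ before /s/ (voiceless) → [t]

[rafte+tseto]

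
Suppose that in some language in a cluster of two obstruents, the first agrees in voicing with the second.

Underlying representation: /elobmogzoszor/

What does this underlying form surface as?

/s/ before /z/ (voiced) → [z]

[elobmogzozzor]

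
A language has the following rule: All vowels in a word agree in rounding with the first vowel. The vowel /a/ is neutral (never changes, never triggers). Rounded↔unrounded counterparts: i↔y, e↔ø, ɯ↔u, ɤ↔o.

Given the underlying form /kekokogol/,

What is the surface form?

/o/ harmonizes with /e/ ([-round]) → [ɤ]
/o/ harmonizes with /e/ ([-round]) → [ɤ]
/o/ harmonizes with /e/ ([-round]) → [ɤ]

[kekɤkɤgɤl]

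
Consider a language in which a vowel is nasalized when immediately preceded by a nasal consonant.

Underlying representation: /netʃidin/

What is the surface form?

[nẽtʃidin]

/e/ after nasal /n/ → [ẽ]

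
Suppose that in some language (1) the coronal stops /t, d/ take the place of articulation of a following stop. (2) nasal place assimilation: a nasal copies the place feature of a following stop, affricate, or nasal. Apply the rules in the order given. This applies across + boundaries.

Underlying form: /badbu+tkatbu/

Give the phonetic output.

[babbu+kkapbu]

Rule 1: /d/ before /b/ (labial) → [b]
Rule 1: /t/ before /k/ (velar) → [k]
Rule 1: /t/ before /b/ (labial) → [p]
After rule 1: babbu+kkapbu
Rule 2: no segment meets the rule's conditions; no change.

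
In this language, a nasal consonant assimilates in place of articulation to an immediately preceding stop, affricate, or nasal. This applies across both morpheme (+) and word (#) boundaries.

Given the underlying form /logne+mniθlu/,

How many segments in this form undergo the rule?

/n/ after /g/ (velar) → [ŋ]
/n/ after /m/ (labial) → [m]
2 segments change.

2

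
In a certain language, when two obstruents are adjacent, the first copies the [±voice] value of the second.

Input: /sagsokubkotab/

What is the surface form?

[saksokupkotab]

/g/ before /s/ (voiceless) → [k]
/b/ before /k/ (voiceless) → [p]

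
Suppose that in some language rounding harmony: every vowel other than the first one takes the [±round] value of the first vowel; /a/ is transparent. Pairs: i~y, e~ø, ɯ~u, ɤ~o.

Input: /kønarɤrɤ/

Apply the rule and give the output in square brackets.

[kønaroro]

/ɤ/ harmonizes with /ø/ ([+round]) → [o]
/ɤ/ harmonizes with /ø/ ([+round]) → [o]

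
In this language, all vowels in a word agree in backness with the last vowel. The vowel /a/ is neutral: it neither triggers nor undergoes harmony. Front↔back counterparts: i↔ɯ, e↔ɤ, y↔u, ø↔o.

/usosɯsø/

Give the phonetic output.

/u/ harmonizes with /ø/ ([-back]) → [y]
/o/ harmonizes with /ø/ ([-back]) → [ø]
/ɯ/ harmonizes with /ø/ ([-back]) → [i]

[ysøsisø]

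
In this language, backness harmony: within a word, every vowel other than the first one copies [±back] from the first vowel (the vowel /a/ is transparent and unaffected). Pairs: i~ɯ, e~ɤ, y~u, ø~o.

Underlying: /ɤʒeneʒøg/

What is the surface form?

[ɤʒɤnɤʒog]

/e/ harmonizes with /ɤ/ ([+back]) → [ɤ]
/e/ harmonizes with /ɤ/ ([+back]) → [ɤ]
/ø/ harmonizes with /ɤ/ ([+back]) → [o]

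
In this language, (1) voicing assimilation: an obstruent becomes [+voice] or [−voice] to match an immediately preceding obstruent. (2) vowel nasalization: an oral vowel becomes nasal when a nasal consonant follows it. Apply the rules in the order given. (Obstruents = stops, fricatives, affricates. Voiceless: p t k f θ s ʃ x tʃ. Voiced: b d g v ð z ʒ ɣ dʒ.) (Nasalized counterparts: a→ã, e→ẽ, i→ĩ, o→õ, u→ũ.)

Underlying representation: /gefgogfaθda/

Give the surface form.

Rule 1: /g/ after /f/ (voiceless) → [k]
Rule 1: /f/ after /g/ (voiced) → [v]
Rule 1: /d/ after /θ/ (voiceless) → [t]
After rule 1: gefkogvaθta
Rule 2: no segment meets the rule's conditions; no change.

[gefkogvaθta]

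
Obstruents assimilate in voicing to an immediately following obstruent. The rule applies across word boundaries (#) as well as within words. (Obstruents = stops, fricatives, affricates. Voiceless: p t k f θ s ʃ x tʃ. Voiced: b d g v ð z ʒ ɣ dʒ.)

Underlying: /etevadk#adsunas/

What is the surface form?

[etevatk#atsunas]

/d/ before /k/ (voiceless) → [t]
/d/ before /s/ (voiceless) → [t]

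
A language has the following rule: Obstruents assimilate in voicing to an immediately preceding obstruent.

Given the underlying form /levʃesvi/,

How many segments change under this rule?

2

/ʃ/ after /v/ (voiced) → [ʒ]
/v/ after /s/ (voiceless) → [f]
2 segments change.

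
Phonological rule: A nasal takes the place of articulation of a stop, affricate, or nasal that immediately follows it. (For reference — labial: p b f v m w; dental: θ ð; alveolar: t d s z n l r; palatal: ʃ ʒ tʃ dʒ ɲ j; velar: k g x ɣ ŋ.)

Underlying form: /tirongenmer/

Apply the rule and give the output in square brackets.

/n/ before /g/ (velar) → [ŋ]
/n/ before /m/ (labial) → [m]

[tiroŋgemmer]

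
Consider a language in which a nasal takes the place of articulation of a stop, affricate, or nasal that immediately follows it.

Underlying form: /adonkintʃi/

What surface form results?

/n/ before /k/ (velar) → [ŋ]
/n/ before /tʃ/ (palatal) → [ɲ]

[adoŋkiɲtʃi]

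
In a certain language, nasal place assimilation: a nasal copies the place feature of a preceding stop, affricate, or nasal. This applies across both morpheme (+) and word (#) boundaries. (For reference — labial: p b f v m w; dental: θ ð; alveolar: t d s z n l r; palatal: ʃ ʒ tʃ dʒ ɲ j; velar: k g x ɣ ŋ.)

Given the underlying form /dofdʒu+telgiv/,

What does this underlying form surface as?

no segment meets the rule's conditions; no change.

[dofdʒu+telgiv]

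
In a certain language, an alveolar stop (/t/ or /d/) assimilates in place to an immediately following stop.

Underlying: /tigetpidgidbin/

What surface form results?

[tigeppiggibbin]

/t/ before /p/ (labial) → [p]
/d/ before /g/ (velar) → [g]
/d/ before /b/ (labial) → [b]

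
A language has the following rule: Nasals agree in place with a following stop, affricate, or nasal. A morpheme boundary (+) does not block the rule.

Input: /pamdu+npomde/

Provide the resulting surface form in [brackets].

/m/ before /d/ (alveolar) → [n]
/n/ before /p/ (labial) → [m]
/m/ before /d/ (alveolar) → [n]

[pandu+mponde]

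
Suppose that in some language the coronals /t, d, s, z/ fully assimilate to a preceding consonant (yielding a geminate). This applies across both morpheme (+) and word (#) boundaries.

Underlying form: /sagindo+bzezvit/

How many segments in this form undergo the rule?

2

/d/ after /n/ → [n] (total assimilation)
/z/ after /b/ → [b] (total assimilation)
2 segments change.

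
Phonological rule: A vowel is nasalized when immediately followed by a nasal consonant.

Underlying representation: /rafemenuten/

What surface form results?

[rafẽmẽnutẽn]

/e/ before nasal /m/ → [ẽ]
/e/ before nasal /n/ → [ẽ]
/e/ before nasal /n/ → [ẽ]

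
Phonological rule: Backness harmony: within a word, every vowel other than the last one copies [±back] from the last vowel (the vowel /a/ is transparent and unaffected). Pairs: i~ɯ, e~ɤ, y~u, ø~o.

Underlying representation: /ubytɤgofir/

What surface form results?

[ybytegøfir]

/u/ harmonizes with /i/ ([-back]) → [y]
/ɤ/ harmonizes with /i/ ([-back]) → [e]
/o/ harmonizes with /i/ ([-back]) → [ø]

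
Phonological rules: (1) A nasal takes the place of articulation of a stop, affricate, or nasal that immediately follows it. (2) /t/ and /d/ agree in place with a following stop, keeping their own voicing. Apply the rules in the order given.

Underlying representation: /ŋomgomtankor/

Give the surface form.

[ŋoŋgontaŋkor]

Rule 1: /m/ before /g/ (velar) → [ŋ]
Rule 1: /m/ before /t/ (alveolar) → [n]
Rule 1: /n/ before /k/ (velar) → [ŋ]
After rule 1: ŋoŋgontaŋkor
Rule 2: no segment meets the rule's conditions; no change.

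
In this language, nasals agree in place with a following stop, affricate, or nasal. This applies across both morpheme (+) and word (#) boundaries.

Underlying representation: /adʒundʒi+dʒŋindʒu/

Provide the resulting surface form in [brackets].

[adʒuɲdʒi+dʒŋiɲdʒu]

/n/ before /dʒ/ (palatal) → [ɲ]
/n/ before /dʒ/ (palatal) → [ɲ]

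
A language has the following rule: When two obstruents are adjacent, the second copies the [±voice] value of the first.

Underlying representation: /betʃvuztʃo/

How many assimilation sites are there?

2

/v/ after /tʃ/ (voiceless) → [f]
/tʃ/ after /z/ (voiced) → [dʒ]
2 segments change.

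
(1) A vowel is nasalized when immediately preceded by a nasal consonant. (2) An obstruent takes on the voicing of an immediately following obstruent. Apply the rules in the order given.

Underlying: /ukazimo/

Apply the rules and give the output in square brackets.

[ukazimõ]

Rule 1: /o/ after nasal /m/ → [õ]
After rule 1: ukazimõ
Rule 2: no segment meets the rule's conditions; no change.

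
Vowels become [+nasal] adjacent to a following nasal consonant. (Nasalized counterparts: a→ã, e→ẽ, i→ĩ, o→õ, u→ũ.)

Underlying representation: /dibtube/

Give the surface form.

[dibtube]

no segment meets the rule's conditions; no change.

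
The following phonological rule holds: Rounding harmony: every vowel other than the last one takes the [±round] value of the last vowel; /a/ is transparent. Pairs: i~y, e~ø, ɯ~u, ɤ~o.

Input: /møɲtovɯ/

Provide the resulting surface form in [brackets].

[meɲtɤvɯ]

/ø/ harmonizes with /ɯ/ ([-round]) → [e]
/o/ harmonizes with /ɯ/ ([-round]) → [ɤ]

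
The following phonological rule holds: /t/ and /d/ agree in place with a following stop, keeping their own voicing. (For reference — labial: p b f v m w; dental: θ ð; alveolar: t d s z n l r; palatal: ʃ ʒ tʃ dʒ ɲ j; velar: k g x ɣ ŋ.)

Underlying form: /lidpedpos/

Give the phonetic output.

[libpebpos]

/d/ before /p/ (labial) → [b]
/d/ before /p/ (labial) → [b]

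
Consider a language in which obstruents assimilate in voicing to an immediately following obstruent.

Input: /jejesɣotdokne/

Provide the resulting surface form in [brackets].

/s/ before /ɣ/ (voiced) → [z]
/t/ before /d/ (voiced) → [d]

[jejezɣoddokne]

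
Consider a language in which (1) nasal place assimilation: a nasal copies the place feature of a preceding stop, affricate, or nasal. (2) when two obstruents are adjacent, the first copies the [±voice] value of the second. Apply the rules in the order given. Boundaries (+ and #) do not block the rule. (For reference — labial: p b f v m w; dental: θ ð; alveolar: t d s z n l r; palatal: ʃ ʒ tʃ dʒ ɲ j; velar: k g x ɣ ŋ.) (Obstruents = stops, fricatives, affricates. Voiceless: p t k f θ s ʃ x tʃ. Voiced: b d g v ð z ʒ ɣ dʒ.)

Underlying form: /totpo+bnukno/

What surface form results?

[totpo+bmukŋo]

Rule 1: /n/ after /b/ (labial) → [m]
Rule 1: /n/ after /k/ (velar) → [ŋ]
After rule 1: totpo+bmukŋo
Rule 2: no segment meets the rule's conditions; no change.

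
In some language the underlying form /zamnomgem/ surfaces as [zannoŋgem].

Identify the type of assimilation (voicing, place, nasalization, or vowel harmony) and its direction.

/m/→[n] /m/→[ŋ].
Each target copies a feature from the following segment, so the direction is regressive.

place assimilation, regressive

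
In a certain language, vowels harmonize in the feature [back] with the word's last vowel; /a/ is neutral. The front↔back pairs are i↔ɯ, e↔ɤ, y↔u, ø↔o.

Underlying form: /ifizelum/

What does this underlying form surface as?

/i/ harmonizes with /u/ ([+back]) → [ɯ]
/i/ harmonizes with /u/ ([+back]) → [ɯ]
/e/ harmonizes with /u/ ([+back]) → [ɤ]

[ɯfɯzɤlum]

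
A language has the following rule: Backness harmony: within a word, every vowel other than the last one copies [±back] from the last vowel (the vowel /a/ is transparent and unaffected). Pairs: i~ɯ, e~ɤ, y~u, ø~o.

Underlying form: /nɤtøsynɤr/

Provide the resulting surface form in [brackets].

/ø/ harmonizes with /ɤ/ ([+back]) → [o]
/y/ harmonizes with /ɤ/ ([+back]) → [u]

[nɤtosunɤr]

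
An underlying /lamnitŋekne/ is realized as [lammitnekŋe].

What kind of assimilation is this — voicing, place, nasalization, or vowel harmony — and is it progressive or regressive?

/n/→[m] /ŋ/→[n] /n/→[ŋ].
Each target copies a feature from the preceding segment, so the direction is progressive.

place assimilation, progressive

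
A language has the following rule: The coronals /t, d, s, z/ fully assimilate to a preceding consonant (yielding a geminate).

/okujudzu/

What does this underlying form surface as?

/z/ after /d/ → [d] (total assimilation)

[okujuddu]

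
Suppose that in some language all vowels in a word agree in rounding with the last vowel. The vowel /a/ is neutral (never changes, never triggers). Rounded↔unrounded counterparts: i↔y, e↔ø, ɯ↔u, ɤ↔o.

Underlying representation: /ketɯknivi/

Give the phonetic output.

[ketɯknivi]

no segment meets the rule's conditions; no change.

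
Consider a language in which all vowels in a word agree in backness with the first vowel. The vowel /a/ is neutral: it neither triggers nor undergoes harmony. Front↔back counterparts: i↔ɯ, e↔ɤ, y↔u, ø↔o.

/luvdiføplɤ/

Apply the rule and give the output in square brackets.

[luvdɯfoplɤ]

/i/ harmonizes with /u/ ([+back]) → [ɯ]
/ø/ harmonizes with /u/ ([+back]) → [o]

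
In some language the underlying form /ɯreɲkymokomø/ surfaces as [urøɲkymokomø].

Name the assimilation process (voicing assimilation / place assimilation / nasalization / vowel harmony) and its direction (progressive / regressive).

vowel harmony, regressive

/ɯ/→[u] /e/→[ø].
Vowels agree with the last vowel, so the harmony is regressive.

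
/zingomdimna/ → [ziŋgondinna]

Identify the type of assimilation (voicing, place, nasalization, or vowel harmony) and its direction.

place assimilation, regressive

/n/→[ŋ] /m/→[n] /m/→[n].
Each target copies a feature from the following segment, so the direction is regressive.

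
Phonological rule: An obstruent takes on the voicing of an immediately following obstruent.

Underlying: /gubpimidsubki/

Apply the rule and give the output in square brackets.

[guppimitsupki]

/b/ before /p/ (voiceless) → [p]
/d/ before /s/ (voiceless) → [t]
/b/ before /k/ (voiceless) → [p]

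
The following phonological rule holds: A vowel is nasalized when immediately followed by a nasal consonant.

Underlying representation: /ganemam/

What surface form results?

/a/ before nasal /n/ → [ã]
/e/ before nasal /m/ → [ẽ]
/a/ before nasal /m/ → [ã]

[gãnẽmãm]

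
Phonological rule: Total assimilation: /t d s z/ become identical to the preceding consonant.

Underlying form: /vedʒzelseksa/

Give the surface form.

[vedʒdʒellekka]

/z/ after /dʒ/ → [dʒ] (total assimilation)
/s/ after /l/ → [l] (total assimilation)
/s/ after /k/ → [k] (total assimilation)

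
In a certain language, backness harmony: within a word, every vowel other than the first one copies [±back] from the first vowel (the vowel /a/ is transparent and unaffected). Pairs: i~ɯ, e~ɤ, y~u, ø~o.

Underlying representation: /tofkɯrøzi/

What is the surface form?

/ø/ harmonizes with /o/ ([+back]) → [o]
/i/ harmonizes with /o/ ([+back]) → [ɯ]

[tofkɯrozɯ]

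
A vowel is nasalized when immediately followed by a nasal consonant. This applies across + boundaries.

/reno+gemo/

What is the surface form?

/e/ before nasal /n/ → [ẽ]
/e/ before nasal /m/ → [ẽ]

[rẽno+gẽmo]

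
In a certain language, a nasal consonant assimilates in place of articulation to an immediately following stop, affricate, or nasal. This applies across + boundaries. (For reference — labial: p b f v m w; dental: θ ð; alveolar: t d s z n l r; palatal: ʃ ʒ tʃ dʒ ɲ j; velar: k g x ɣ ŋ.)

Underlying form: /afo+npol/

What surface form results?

/n/ before /p/ (labial) → [m]

[afo+mpol]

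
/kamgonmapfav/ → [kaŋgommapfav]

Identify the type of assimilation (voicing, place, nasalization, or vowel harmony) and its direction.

place assimilation, regressive

/m/→[ŋ] /n/→[m].
Each target copies a feature from the following segment, so the direction is regressive.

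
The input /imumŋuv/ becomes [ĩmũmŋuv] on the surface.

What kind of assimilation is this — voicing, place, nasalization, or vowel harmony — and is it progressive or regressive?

/i/→[ĩ] /u/→[ũ].
Each target copies a feature from the following segment, so the direction is regressive.

nasalization, regressive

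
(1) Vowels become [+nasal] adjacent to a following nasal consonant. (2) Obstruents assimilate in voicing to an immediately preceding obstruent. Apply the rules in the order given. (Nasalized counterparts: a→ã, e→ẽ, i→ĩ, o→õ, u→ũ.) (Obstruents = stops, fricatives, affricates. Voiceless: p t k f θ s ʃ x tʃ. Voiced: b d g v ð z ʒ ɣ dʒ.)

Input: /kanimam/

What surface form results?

[kãnĩmãm]

Rule 1: /a/ before nasal /n/ → [ã]
Rule 1: /i/ before nasal /m/ → [ĩ]
Rule 1: /a/ before nasal /m/ → [ã]
After rule 1: kãnĩmãm
Rule 2: no segment meets the rule's conditions; no change.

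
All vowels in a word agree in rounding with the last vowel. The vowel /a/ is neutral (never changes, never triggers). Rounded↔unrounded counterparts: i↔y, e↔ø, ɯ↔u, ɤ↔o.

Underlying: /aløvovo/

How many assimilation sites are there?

No segment meets the rule's conditions.

0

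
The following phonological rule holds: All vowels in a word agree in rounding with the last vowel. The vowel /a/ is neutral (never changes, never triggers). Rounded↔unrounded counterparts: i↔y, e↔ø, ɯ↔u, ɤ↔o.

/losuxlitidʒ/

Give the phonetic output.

[lɤsɯxlitidʒ]

/o/ harmonizes with /i/ ([-round]) → [ɤ]
/u/ harmonizes with /i/ ([-round]) → [ɯ]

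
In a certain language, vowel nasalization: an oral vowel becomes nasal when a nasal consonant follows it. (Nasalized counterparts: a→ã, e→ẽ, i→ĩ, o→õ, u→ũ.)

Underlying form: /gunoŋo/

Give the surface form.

/u/ before nasal /n/ → [ũ]
/o/ before nasal /ŋ/ → [õ]

[gũnõŋo]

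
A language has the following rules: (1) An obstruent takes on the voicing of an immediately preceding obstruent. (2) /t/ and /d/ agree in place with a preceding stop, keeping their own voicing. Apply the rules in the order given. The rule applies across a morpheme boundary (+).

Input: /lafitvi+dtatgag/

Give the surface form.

Rule 1: /v/ after /t/ (voiceless) → [f]
Rule 1: /t/ after /d/ (voiced) → [d]
Rule 1: /g/ after /t/ (voiceless) → [k]
After rule 1: lafitfi+ddatkag
Rule 2: no segment meets the rule's conditions; no change.

[lafitfi+ddatkag]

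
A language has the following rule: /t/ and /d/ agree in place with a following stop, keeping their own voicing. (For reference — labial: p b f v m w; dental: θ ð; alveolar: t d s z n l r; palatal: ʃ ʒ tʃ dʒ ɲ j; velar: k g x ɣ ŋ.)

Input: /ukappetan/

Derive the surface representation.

[ukappetan]

no segment meets the rule's conditions; no change.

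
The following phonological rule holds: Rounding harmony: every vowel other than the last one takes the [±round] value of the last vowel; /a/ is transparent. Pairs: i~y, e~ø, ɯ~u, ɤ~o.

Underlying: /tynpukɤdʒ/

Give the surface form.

/y/ harmonizes with /ɤ/ ([-round]) → [i]
/u/ harmonizes with /ɤ/ ([-round]) → [ɯ]

[tinpɯkɤdʒ]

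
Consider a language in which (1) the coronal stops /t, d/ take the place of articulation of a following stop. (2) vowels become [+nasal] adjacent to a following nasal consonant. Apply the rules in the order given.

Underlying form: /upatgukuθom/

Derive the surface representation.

[upakgukuθõm]

Rule 1: /t/ before /g/ (velar) → [k]
After rule 1: upakgukuθom
Rule 2: /o/ before nasal /m/ → [õ]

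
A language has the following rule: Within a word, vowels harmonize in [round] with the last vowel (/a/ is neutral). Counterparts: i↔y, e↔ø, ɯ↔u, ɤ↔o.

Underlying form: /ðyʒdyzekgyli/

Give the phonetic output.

/y/ harmonizes with /i/ ([-round]) → [i]
/y/ harmonizes with /i/ ([-round]) → [i]
/y/ harmonizes with /i/ ([-round]) → [i]

[ðiʒdizekgili]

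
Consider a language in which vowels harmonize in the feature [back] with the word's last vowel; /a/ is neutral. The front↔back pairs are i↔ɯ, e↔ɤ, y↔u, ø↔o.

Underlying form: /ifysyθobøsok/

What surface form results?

[ɯfusuθobosok]

/i/ harmonizes with /o/ ([+back]) → [ɯ]
/y/ harmonizes with /o/ ([+back]) → [u]
/y/ harmonizes with /o/ ([+back]) → [u]
/ø/ harmonizes with /o/ ([+back]) → [o]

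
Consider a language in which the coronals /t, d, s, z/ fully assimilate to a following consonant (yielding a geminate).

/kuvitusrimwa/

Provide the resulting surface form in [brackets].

/s/ before /r/ → [r] (total assimilation)

[kuviturrimwa]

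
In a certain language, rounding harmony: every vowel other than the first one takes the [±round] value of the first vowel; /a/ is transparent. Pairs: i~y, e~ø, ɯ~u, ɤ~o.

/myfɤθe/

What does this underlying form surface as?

[myfoθø]

/ɤ/ harmonizes with /y/ ([+round]) → [o]
/e/ harmonizes with /y/ ([+round]) → [ø]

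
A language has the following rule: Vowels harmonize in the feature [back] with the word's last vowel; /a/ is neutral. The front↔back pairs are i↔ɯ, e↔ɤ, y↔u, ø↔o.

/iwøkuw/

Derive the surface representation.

/i/ harmonizes with /u/ ([+back]) → [ɯ]
/ø/ harmonizes with /u/ ([+back]) → [o]

[ɯwokuw]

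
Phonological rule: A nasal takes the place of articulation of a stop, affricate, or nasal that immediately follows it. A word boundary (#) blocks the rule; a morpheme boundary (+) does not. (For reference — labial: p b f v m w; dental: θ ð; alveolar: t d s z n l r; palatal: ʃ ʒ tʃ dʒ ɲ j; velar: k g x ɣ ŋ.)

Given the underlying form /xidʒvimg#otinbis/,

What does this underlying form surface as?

[xidʒviŋg#otimbis]

/m/ before /g/ (velar) → [ŋ]
/n/ before /b/ (labial) → [m]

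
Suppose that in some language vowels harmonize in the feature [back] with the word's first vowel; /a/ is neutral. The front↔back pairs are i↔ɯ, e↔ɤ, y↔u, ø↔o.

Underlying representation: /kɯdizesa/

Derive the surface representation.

/i/ harmonizes with /ɯ/ ([+back]) → [ɯ]
/e/ harmonizes with /ɯ/ ([+back]) → [ɤ]

[kɯdɯzɤsa]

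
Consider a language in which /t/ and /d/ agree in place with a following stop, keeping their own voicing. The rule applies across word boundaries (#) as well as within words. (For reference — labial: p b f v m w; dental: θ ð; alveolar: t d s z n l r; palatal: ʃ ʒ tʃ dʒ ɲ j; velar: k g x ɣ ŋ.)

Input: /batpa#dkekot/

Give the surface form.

[bappa#gkekot]

/t/ before /p/ (labial) → [p]
/d/ before /k/ (velar) → [g]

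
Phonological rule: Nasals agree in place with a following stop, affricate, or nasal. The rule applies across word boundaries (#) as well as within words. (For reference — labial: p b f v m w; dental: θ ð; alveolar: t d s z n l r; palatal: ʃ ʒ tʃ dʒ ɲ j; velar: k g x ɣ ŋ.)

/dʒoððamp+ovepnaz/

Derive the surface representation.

[dʒoððamp+ovepnaz]

no segment meets the rule's conditions; no change.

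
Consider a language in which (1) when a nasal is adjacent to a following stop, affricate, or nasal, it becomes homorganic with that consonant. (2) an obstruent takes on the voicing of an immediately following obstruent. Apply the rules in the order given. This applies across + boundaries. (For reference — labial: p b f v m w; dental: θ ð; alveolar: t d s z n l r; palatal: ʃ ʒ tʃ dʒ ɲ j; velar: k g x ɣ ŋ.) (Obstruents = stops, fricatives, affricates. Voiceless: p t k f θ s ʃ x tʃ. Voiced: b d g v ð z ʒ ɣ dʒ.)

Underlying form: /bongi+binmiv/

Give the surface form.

[boŋgi+bimmiv]

Rule 1: /n/ before /g/ (velar) → [ŋ]
Rule 1: /n/ before /m/ (labial) → [m]
After rule 1: boŋgi+bimmiv
Rule 2: no segment meets the rule's conditions; no change.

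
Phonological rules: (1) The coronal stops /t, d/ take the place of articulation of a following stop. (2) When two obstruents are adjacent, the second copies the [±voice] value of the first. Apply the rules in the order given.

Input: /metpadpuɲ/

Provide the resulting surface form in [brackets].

[meppabbuɲ]

Rule 1: /t/ before /p/ (labial) → [p]
Rule 1: /d/ before /p/ (labial) → [b]
After rule 1: meppabpuɲ
Rule 2: /p/ after /b/ (voiced) → [b]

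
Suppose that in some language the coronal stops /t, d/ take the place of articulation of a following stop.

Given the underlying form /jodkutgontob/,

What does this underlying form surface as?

[jogkukgontob]

/d/ before /k/ (velar) → [g]
/t/ before /g/ (velar) → [k]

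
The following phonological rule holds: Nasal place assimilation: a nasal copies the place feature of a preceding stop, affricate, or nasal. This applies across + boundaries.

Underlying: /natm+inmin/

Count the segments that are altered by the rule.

2

/m/ after /t/ (alveolar) → [n]
/m/ after /n/ (alveolar) → [n]
2 segments change.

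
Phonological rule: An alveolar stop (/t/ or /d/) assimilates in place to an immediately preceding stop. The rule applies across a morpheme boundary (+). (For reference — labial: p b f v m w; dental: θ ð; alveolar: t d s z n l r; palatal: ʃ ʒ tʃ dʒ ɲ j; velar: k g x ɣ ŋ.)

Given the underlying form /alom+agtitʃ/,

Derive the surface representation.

[alom+agkitʃ]

/t/ after /g/ (velar) → [k]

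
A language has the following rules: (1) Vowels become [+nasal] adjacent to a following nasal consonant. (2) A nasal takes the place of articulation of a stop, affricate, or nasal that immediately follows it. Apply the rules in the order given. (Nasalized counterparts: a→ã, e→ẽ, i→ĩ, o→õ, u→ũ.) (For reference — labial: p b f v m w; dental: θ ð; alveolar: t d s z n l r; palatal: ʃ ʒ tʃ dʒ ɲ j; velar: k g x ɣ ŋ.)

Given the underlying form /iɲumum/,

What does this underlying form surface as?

Rule 1: /i/ before nasal /ɲ/ → [ĩ]
Rule 1: /u/ before nasal /m/ → [ũ]
Rule 1: /u/ before nasal /m/ → [ũ]
After rule 1: ĩɲũmũm
Rule 2: no segment meets the rule's conditions; no change.

[ĩɲũmũm]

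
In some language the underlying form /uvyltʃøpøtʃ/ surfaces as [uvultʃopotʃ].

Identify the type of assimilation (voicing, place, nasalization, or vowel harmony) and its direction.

vowel harmony, progressive

/y/→[u] /ø/→[o] /ø/→[o].
Vowels agree with the first vowel, so the harmony is progressive.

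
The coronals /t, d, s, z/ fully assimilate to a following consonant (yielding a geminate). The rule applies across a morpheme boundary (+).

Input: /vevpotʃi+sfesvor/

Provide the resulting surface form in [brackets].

[vevpotʃi+ffevvor]

/s/ before /f/ → [f] (total assimilation)
/s/ before /v/ → [v] (total assimilation)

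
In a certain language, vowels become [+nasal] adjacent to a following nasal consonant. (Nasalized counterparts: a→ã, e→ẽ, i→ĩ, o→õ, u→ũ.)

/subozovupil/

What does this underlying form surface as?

[subozovupil]

no segment meets the rule's conditions; no change.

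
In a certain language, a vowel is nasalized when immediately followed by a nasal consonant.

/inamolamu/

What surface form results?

[ĩnãmolãmu]

/i/ before nasal /n/ → [ĩ]
/a/ before nasal /m/ → [ã]
/a/ before nasal /m/ → [ã]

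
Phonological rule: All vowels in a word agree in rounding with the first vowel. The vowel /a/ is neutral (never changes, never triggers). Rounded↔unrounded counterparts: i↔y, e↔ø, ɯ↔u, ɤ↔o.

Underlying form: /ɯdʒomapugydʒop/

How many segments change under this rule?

4

/o/ harmonizes with /ɯ/ ([-round]) → [ɤ]
/u/ harmonizes with /ɯ/ ([-round]) → [ɯ]
/y/ harmonizes with /ɯ/ ([-round]) → [i]
/o/ harmonizes with /ɯ/ ([-round]) → [ɤ]
4 segments change.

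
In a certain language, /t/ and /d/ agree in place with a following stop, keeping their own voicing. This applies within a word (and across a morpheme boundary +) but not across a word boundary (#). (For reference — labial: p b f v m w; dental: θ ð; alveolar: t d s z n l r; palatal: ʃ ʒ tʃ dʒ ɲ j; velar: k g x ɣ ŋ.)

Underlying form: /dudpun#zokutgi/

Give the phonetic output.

[dubpun#zokukgi]

/d/ before /p/ (labial) → [b]
/t/ before /g/ (velar) → [k]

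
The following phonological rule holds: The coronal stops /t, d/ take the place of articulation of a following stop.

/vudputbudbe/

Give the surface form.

/d/ before /p/ (labial) → [b]
/t/ before /b/ (labial) → [p]
/d/ before /b/ (labial) → [b]

[vubpupbubbe]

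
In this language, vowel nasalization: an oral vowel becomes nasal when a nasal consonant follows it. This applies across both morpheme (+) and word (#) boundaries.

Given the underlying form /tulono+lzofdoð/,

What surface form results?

/o/ before nasal /n/ → [õ]

[tulõno+lzofdoð]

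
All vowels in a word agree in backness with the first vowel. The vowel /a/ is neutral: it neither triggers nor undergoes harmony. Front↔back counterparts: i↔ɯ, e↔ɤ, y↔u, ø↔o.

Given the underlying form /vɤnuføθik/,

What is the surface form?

/ø/ harmonizes with /ɤ/ ([+back]) → [o]
/i/ harmonizes with /ɤ/ ([+back]) → [ɯ]

[vɤnufoθɯk]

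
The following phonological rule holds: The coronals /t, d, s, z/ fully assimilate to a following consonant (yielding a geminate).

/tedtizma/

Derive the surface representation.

[tettimma]

/d/ before /t/ → [t] (total assimilation)
/z/ before /m/ → [m] (total assimilation)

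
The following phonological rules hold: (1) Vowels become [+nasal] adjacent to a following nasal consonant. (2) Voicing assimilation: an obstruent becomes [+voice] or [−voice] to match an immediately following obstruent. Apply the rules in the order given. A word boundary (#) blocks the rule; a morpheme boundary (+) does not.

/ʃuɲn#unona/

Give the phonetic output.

Rule 1: /u/ before nasal /ɲ/ → [ũ]
Rule 1: /u/ before nasal /n/ → [ũ]
Rule 1: /o/ before nasal /n/ → [õ]
After rule 1: ʃũɲn#ũnõna
Rule 2: no segment meets the rule's conditions; no change.

[ʃũɲn#ũnõna]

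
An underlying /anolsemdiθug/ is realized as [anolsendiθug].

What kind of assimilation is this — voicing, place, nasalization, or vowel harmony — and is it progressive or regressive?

place assimilation, regressive

/m/→[n].
Each target copies a feature from the following segment, so the direction is regressive.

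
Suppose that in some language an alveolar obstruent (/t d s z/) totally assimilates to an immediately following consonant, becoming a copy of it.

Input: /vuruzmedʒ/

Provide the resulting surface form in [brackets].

/z/ before /m/ → [m] (total assimilation)

[vurummedʒ]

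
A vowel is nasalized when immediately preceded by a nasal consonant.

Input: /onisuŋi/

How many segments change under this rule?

2

/i/ after nasal /n/ → [ĩ]
/i/ after nasal /ŋ/ → [ĩ]
2 segments change.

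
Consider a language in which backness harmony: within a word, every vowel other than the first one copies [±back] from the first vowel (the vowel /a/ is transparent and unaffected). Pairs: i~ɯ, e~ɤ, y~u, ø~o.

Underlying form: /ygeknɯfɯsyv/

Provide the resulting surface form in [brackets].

/ɯ/ harmonizes with /y/ ([-back]) → [i]
/ɯ/ harmonizes with /y/ ([-back]) → [i]

[ygeknifisyv]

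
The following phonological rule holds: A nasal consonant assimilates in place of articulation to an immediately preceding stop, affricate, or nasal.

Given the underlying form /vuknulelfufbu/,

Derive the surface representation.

/n/ after /k/ (velar) → [ŋ]

[vukŋulelfufbu]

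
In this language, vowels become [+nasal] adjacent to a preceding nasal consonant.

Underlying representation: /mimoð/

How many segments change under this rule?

/i/ after nasal /m/ → [ĩ]
/o/ after nasal /m/ → [õ]
2 segments change.

2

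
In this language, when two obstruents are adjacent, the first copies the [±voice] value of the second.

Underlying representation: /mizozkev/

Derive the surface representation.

/z/ before /k/ (voiceless) → [s]

[mizoskev]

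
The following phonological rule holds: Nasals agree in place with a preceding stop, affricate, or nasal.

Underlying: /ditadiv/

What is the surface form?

[ditadiv]

no segment meets the rule's conditions; no change.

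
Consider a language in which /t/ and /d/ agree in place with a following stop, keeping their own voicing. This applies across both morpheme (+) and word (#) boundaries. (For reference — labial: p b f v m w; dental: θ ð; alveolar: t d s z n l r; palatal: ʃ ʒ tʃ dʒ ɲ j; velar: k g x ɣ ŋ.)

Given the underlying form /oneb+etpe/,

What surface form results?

[oneb+eppe]

/t/ before /p/ (labial) → [p]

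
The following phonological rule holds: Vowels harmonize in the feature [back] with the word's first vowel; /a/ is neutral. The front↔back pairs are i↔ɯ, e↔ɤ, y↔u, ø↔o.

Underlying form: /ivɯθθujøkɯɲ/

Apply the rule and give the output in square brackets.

/ɯ/ harmonizes with /i/ ([-back]) → [i]
/u/ harmonizes with /i/ ([-back]) → [y]
/ɯ/ harmonizes with /i/ ([-back]) → [i]

[iviθθyjøkiɲ]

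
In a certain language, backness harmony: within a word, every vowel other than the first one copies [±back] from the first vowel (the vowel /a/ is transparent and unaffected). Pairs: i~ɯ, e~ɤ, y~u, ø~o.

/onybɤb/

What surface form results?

[onubɤb]

/y/ harmonizes with /o/ ([+back]) → [u]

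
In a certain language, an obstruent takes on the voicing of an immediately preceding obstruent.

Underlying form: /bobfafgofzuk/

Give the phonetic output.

[bobvafkofsuk]

/f/ after /b/ (voiced) → [v]
/g/ after /f/ (voiceless) → [k]
/z/ after /f/ (voiceless) → [s]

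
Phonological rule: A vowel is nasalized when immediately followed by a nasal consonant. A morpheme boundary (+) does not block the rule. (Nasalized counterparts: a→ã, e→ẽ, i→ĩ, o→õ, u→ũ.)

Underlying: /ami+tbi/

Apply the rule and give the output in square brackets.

/a/ before nasal /m/ → [ã]

[ãmi+tbi]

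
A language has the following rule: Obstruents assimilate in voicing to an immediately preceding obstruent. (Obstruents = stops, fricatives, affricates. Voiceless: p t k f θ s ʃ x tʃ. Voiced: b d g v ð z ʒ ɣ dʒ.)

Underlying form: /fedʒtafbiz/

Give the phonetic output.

/t/ after /dʒ/ (voiced) → [d]
/b/ after /f/ (voiceless) → [p]

[fedʒdafpiz]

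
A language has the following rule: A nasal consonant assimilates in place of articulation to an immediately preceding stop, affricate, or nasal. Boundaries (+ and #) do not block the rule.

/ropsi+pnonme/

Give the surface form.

[ropsi+pmonne]

/n/ after /p/ (labial) → [m]
/m/ after /n/ (alveolar) → [n]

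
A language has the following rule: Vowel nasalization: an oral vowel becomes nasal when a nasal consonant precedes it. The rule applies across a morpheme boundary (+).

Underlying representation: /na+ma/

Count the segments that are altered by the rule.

2

/a/ after nasal /n/ → [ã]
/a/ after nasal /m/ → [ã]
2 segments change.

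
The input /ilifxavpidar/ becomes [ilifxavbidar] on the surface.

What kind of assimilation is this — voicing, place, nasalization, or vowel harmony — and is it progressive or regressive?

voicing assimilation, progressive

/p/→[b].
Each target copies a feature from the preceding segment, so the direction is progressive.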